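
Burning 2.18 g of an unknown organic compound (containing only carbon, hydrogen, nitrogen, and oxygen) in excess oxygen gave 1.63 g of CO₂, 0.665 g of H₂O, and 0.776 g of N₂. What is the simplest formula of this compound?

C2H4N3O3

mol C = 1.63 g CO₂ ÷ 44.009 g/mol = 0.03704 mol
mol H = 2 × 0.665 g H₂O ÷ 18.015 g/mol = 0.07383 mol
mol N = 2 × 0.776 g N₂ ÷ 28.014 g/mol = 0.05540 mol
mass O = 2.18 − (0.4449 + 0.07442 + 0.7760) = 0.8847 g → mol O = 0.8847 ÷ 15.999 = 0.05530 mol
Divide by the smallest (0.03704 mol): C 1.000, H 1.993, N 1.496, O 1.493
Multiplying each by 2 gives whole numbers: C 2.00, H 3.99, N 2.99, O 2.99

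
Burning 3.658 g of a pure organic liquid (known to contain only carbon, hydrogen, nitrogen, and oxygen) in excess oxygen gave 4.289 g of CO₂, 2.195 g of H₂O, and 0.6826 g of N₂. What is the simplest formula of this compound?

C2H5NO2

mol C = 4.289 g CO₂ ÷ 44.009 g/mol = 0.097457 mol
mol H = 2 × 2.195 g H₂O ÷ 18.015 g/mol = 0.24369 mol
mol N = 2 × 0.6826 g N₂ ÷ 28.014 g/mol = 0.048733 mol
mass O = 3.658 − (1.1706 + 0.24564 + 0.68260) = 1.5592 g → mol O = 1.5592 ÷ 15.999 = 0.097456 mol
Divide by the smallest (0.048733 mol): C 2.000, H 5.000, N 1.000, O 2.000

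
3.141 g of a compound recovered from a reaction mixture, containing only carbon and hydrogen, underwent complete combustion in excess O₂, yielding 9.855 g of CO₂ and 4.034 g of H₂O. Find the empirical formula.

CH2

mol C = 9.855 g CO₂ ÷ 44.009 g/mol = 0.22393 mol
mol H = 2 × 4.034 g H₂O ÷ 18.015 g/mol = 0.44785 mol
Divide by the smallest (0.22393 mol): C 1.000, H 2.000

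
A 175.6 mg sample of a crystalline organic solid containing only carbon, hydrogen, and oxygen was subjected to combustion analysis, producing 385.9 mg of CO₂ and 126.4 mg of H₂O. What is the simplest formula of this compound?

C5H8O2

mol C = 0.3859 g CO₂ ÷ 44.009 g/mol = 0.0087687 mol
mol H = 2 × 0.1264 g H₂O ÷ 18.015 g/mol = 0.014033 mol
mass O = 0.1756 − (0.10532 + 0.014145) = 0.056135 g → mol O = 0.056135 ÷ 15.999 = 0.0035086 mol
Divide by the smallest (0.0035086 mol): C 2.499, H 3.999, O 1.000
Multiplying each by 2 gives whole numbers: C 5.00, H 8.00, O 2.00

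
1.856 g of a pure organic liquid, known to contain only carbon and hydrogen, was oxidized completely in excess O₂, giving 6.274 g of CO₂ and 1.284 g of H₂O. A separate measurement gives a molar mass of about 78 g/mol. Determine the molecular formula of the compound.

mol C = 6.274 g CO₂ ÷ 44.009 g/mol = 0.14256 mol
mol H = 2 × 1.284 g H₂O ÷ 18.015 g/mol = 0.14255 mol
Divide by the smallest (0.14255 mol): C 1.000, H 1.000
Empirical formula: CH
Empirical-formula mass = 13.02 g/mol; 78 ÷ 13.02 ≈ 6, so the molecular formula is C6H6.

C6H6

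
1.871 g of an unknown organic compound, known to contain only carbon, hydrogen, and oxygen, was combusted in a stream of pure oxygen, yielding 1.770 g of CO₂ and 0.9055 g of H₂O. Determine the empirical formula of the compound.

mol C = 1.770 g CO₂ ÷ 44.009 g/mol = 0.040219 mol
mol H = 2 × 0.9055 g H₂O ÷ 18.015 g/mol = 0.10053 mol
mass O = 1.871 − (0.48307 + 0.10133) = 1.2866 g → mol O = 1.2866 ÷ 15.999 = 0.080417 mol
Divide by the smallest (0.040219 mol): C 1.000, H 2.499, O 1.999
Multiplying each by 2 gives whole numbers: C 2.00, H 5.00, O 4.00

C2H5O4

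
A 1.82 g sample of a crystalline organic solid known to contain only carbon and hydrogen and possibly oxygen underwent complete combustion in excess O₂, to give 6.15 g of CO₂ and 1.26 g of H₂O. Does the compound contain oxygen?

mol C = 6.15 g CO₂ ÷ 44.009 g/mol = 0.1397 mol
mol H = 2 × 1.26 g H₂O ÷ 18.015 g/mol = 0.1399 mol
C and H together account for 1.819 g — essentially the entire 1.82 g sample — so the compound contains no oxygen.

no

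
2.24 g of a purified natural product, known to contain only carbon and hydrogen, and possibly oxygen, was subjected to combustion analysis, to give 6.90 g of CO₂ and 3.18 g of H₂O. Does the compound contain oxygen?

mol C = 6.90 g CO₂ ÷ 44.009 g/mol = 0.1568 mol
mol H = 2 × 3.18 g H₂O ÷ 18.015 g/mol = 0.3530 mol
C and H together account for 2.239 g — essentially the entire 2.24 g sample — so the compound contains no oxygen.

no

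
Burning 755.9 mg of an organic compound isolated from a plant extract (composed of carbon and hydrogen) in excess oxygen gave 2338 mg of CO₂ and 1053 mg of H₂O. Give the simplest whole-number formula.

C5H11

mol C = 2.338 g CO₂ ÷ 44.009 g/mol = 0.053125 mol
mol H = 2 × 1.053 g H₂O ÷ 18.015 g/mol = 0.11690 mol
Divide by the smallest (0.053125 mol): C 1.000, H 2.200
Multiplying each by 5 gives whole numbers: C 5.00, H 11.00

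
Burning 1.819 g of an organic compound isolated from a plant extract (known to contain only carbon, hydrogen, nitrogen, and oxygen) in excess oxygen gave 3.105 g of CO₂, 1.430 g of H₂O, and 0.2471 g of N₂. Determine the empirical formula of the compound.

mol C = 3.105 g CO₂ ÷ 44.009 g/mol = 0.070554 mol
mol H = 2 × 1.430 g H₂O ÷ 18.015 g/mol = 0.15876 mol
mol N = 2 × 0.2471 g N₂ ÷ 28.014 g/mol = 0.017641 mol
mass O = 1.819 − (0.84742 + 0.16003 + 0.24710) = 0.56445 g → mol O = 0.56445 ÷ 15.999 = 0.035280 mol
Divide by the smallest (0.017641 mol): C 3.999, H 8.999, N 1.000, O 2.000

C4H9NO2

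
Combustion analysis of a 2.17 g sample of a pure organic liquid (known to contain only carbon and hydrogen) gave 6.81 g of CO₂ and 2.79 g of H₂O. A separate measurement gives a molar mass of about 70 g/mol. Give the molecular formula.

C5H10

mol C = 6.81 g CO₂ ÷ 44.009 g/mol = 0.1547 mol
mol H = 2 × 2.79 g H₂O ÷ 18.015 g/mol = 0.3097 mol
Divide by the smallest (0.1547 mol): C 1.000, H 2.002
Empirical formula: CH2
Empirical-formula mass = 14.03 g/mol; 70 ÷ 14.03 ≈ 5, so the molecular formula is C5H10.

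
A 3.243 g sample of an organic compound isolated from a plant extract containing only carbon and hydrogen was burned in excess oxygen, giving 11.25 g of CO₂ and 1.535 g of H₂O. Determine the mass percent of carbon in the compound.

94.68%

mol C = 11.25 g CO₂ ÷ 44.009 g/mol = 0.25563 mol
mol H = 2 × 1.535 g H₂O ÷ 18.015 g/mol = 0.17041 mol
mass % C = 3.0704 g ÷ 3.243 g × 100%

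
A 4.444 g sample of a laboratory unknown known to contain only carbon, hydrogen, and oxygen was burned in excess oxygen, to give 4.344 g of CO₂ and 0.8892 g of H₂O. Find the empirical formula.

CHO2

mol C = 4.344 g CO₂ ÷ 44.009 g/mol = 0.098707 mol
mol H = 2 × 0.8892 g H₂O ÷ 18.015 g/mol = 0.098718 mol
mass O = 4.444 − (1.1856 + 0.099507) = 3.1589 g → mol O = 3.1589 ÷ 15.999 = 0.19744 mol
Divide by the smallest (0.098707 mol): C 1.000, H 1.000, O 2.000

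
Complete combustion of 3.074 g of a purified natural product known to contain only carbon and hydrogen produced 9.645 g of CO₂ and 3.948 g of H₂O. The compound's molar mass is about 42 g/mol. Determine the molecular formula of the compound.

mol C = 9.645 g CO₂ ÷ 44.009 g/mol = 0.21916 mol
mol H = 2 × 3.948 g H₂O ÷ 18.015 g/mol = 0.43830 mol
Divide by the smallest (0.21916 mol): C 1.000, H 2.000
Empirical formula: CH2
Empirical-formula mass = 14.03 g/mol; 42 ÷ 14.03 ≈ 3, so the molecular formula is C3H6.

C3H6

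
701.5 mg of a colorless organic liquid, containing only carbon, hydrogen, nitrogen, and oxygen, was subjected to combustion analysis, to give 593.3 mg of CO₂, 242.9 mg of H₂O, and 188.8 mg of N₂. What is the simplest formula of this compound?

mol C = 0.5933 g CO₂ ÷ 44.009 g/mol = 0.013481 mol
mol H = 2 × 0.2429 g H₂O ÷ 18.015 g/mol = 0.026966 mol
mol N = 2 × 0.1888 g N₂ ÷ 28.014 g/mol = 0.013479 mol
mass O = 0.7015 − (0.16192 + 0.027182 + 0.18880) = 0.32359 g → mol O = 0.32359 ÷ 15.999 = 0.020226 mol
Divide by the smallest (0.013479 mol): C 1.000, H 2.001, N 1.000, O 1.501
Multiplying each by 2 gives whole numbers: C 2.00, H 4.00, N 2.00, O 3.00

C2H4N2O3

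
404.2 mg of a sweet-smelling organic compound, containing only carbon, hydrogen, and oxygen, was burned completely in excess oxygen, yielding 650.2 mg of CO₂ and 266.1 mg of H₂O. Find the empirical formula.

C6H12O5

mol C = 0.6502 g CO₂ ÷ 44.009 g/mol = 0.014774 mol
mol H = 2 × 0.2661 g H₂O ÷ 18.015 g/mol = 0.029542 mol
mass O = 0.4042 − (0.17745 + 0.029778) = 0.19697 g → mol O = 0.19697 ÷ 15.999 = 0.012311 mol
Divide by the smallest (0.012311 mol): C 1.200, H 2.400, O 1.000
Multiplying each by 5 gives whole numbers: C 6.00, H 12.00, O 5.00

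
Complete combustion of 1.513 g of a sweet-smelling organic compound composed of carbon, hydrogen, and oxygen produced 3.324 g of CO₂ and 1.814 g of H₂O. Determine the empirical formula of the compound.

C3H8O

mol C = 3.324 g CO₂ ÷ 44.009 g/mol = 0.075530 mol
mol H = 2 × 1.814 g H₂O ÷ 18.015 g/mol = 0.20139 mol
mass O = 1.513 − (0.90719 + 0.20300) = 0.40281 g → mol O = 0.40281 ÷ 15.999 = 0.025177 mol
Divide by the smallest (0.025177 mol): C 3.000, H 7.999, O 1.000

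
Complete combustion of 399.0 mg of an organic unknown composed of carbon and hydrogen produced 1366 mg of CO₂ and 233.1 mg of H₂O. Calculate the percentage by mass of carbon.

93.44%

mol C = 1.366 g CO₂ ÷ 44.009 g/mol = 0.031039 mol
mol H = 2 × 0.2331 g H₂O ÷ 18.015 g/mol = 0.025878 mol
mass % C = 0.37281 g ÷ 0.3990 g × 100%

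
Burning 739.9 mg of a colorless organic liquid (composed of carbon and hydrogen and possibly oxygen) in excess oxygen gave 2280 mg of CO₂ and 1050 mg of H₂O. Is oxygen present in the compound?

no

mol C = 2.280 g CO₂ ÷ 44.009 g/mol = 0.051808 mol
mol H = 2 × 1.050 g H₂O ÷ 18.015 g/mol = 0.11657 mol
C and H together account for 0.73976 g — essentially the entire 0.7399 g sample — so the compound contains no oxygen.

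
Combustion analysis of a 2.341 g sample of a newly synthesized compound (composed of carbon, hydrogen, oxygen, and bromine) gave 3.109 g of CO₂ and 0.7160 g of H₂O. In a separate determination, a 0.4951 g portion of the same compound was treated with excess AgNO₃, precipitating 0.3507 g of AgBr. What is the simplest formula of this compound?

C8H9BrO5

mol C = 3.109 g CO₂ ÷ 44.009 g/mol = 0.070645 mol
mol H = 2 × 0.7160 g H₂O ÷ 18.015 g/mol = 0.079489 mol
From the AgBr data: mol Br per gram of compound = (0.3507 ÷ 187.772) ÷ 0.4951 = 0.0037724 mol/g, so in the 2.341 g combustion sample mol Br = 0.0088311 mol
mass O = 2.341 − (0.84851 + 0.080125 + 0.70564) = 0.70672 g → mol O = 0.70672 ÷ 15.999 = 0.044173 mol
Divide by the smallest (0.0088311 mol): C 8.000, H 9.001, Br 1.000, O 5.002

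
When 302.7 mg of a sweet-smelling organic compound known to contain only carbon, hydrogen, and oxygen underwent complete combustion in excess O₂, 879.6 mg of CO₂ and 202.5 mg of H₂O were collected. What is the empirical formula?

mol C = 0.8796 g CO₂ ÷ 44.009 g/mol = 0.019987 mol
mol H = 2 × 0.2025 g H₂O ÷ 18.015 g/mol = 0.022481 mol
mass O = 0.3027 − (0.24006 + 0.022661) = 0.039977 g → mol O = 0.039977 ÷ 15.999 = 0.0024987 mol
Divide by the smallest (0.0024987 mol): C 7.999, H 8.997, O 1.000

C8H9O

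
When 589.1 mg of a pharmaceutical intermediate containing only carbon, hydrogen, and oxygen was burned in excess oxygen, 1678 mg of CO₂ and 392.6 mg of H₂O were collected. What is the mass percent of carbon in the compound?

77.74%

mol C = 1.678 g CO₂ ÷ 44.009 g/mol = 0.038129 mol
mol H = 2 × 0.3926 g H₂O ÷ 18.015 g/mol = 0.043586 mol
mass O = 0.5891 − (0.45796 + 0.043935) = 0.087203 g → mol O = 0.087203 ÷ 15.999 = 0.0054505 mol
mass % C = 0.45796 g ÷ 0.5891 g × 100%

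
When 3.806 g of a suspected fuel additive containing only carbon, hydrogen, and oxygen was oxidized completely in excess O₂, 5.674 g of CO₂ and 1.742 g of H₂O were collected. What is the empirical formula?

C2H3O2

mol C = 5.674 g CO₂ ÷ 44.009 g/mol = 0.12893 mol
mol H = 2 × 1.742 g H₂O ÷ 18.015 g/mol = 0.19339 mol
mass O = 3.806 − (1.5486 + 0.19494) = 2.0625 g → mol O = 2.0625 ÷ 15.999 = 0.12891 mol
Divide by the smallest (0.12891 mol): C 1.000, H 1.500, O 1.000
Multiplying each by 2 gives whole numbers: C 2.00, H 3.00, O 2.00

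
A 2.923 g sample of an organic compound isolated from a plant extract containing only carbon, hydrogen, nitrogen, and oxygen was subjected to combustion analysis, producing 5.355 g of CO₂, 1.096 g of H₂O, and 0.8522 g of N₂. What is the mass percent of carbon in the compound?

mol C = 5.355 g CO₂ ÷ 44.009 g/mol = 0.12168 mol
mol H = 2 × 1.096 g H₂O ÷ 18.015 g/mol = 0.12168 mol
mol N = 2 × 0.8522 g N₂ ÷ 28.014 g/mol = 0.060841 mol
mass O = 2.923 − (1.4615 + 0.12265 + 0.85220) = 0.48666 g → mol O = 0.48666 ÷ 15.999 = 0.030418 mol
mass % C = 1.4615 g ÷ 2.923 g × 100%

50.00%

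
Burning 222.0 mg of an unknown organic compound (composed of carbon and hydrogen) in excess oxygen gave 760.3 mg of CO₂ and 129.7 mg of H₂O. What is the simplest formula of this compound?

mol C = 0.7603 g CO₂ ÷ 44.009 g/mol = 0.017276 mol
mol H = 2 × 0.1297 g H₂O ÷ 18.015 g/mol = 0.014399 mol
Divide by the smallest (0.014399 mol): C 1.200, H 1.000
Multiplying each by 5 gives whole numbers: C 6.00, H 5.00

C6H5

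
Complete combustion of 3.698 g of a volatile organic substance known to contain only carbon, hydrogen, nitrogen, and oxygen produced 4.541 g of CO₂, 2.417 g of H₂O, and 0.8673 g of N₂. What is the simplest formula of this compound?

mol C = 4.541 g CO₂ ÷ 44.009 g/mol = 0.10318 mol
mol H = 2 × 2.417 g H₂O ÷ 18.015 g/mol = 0.26833 mol
mol N = 2 × 0.8673 g N₂ ÷ 28.014 g/mol = 0.061919 mol
mass O = 3.698 − (1.2393 + 0.27048 + 0.86730) = 1.3209 g → mol O = 1.3209 ÷ 15.999 = 0.082560 mol
Divide by the smallest (0.061919 mol): C 1.666, H 4.334, N 1.000, O 1.333
Multiplying each by 3 gives whole numbers: C 5.00, H 13.00, N 3.00, O 4.00

C5H13N3O4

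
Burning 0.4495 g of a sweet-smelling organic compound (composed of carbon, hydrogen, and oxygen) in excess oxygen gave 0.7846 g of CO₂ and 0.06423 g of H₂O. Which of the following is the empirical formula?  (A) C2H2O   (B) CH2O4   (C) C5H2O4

mol C = 0.7846 g CO₂ ÷ 44.009 g/mol = 0.017828 mol
mol H = 2 × 0.06423 g H₂O ÷ 18.015 g/mol = 0.0071307 mol
mass O = 0.4495 − (0.21413 + 0.0071878) = 0.22818 g → mol O = 0.22818 ÷ 15.999 = 0.014262 mol
Divide by the smallest (0.0071307 mol): C 2.500, H 1.000, O 2.000
Multiplying each by 2 gives whole numbers: C 5.00, H 2.00, O 4.00

(C) C5H2O4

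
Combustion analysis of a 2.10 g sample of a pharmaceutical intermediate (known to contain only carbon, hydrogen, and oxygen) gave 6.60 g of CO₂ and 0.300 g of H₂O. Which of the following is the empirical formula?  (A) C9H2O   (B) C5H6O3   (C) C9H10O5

(A) C9H2O

mol C = 6.60 g CO₂ ÷ 44.009 g/mol = 0.1500 mol
mol H = 2 × 0.300 g H₂O ÷ 18.015 g/mol = 0.03331 mol
mass O = 2.10 − (1.801 + 0.03357) = 0.2651 g → mol O = 0.2651 ÷ 15.999 = 0.01657 mol
Divide by the smallest (0.01657 mol): C 9.049, H 2.010, O 1.000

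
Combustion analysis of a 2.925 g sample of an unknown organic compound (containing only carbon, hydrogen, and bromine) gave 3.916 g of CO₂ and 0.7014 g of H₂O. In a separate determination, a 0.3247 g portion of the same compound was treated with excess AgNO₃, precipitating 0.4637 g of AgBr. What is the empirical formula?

C8H7Br2

mol C = 3.916 g CO₂ ÷ 44.009 g/mol = 0.088982 mol
mol H = 2 × 0.7014 g H₂O ÷ 18.015 g/mol = 0.077868 mol
From the AgBr data: mol Br per gram of compound = (0.4637 ÷ 187.772) ÷ 0.3247 = 0.0076054 mol/g, so in the 2.925 g combustion sample mol Br = 0.022246 mol
Divide by the smallest (0.022246 mol): C 4.000, H 3.500, Br 1.000
Multiplying each by 2 gives whole numbers: C 8.00, H 7.00, Br 2.00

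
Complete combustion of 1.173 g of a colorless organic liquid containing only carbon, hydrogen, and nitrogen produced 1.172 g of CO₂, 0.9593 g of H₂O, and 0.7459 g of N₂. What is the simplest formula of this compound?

CH4N2

mol C = 1.172 g CO₂ ÷ 44.009 g/mol = 0.026631 mol
mol H = 2 × 0.9593 g H₂O ÷ 18.015 g/mol = 0.10650 mol
mol N = 2 × 0.7459 g N₂ ÷ 28.014 g/mol = 0.053252 mol
Divide by the smallest (0.026631 mol): C 1.000, H 3.999, N 2.000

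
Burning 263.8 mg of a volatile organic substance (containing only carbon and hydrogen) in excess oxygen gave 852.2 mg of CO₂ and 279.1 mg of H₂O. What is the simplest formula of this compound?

mol C = 0.8522 g CO₂ ÷ 44.009 g/mol = 0.019364 mol
mol H = 2 × 0.2791 g H₂O ÷ 18.015 g/mol = 0.030985 mol
Divide by the smallest (0.019364 mol): C 1.000, H 1.600
Multiplying each by 5 gives whole numbers: C 5.00, H 8.00

C5H8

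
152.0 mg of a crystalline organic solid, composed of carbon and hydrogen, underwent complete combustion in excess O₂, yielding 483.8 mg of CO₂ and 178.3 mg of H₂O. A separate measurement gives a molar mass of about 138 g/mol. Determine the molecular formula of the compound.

mol C = 0.4838 g CO₂ ÷ 44.009 g/mol = 0.010993 mol
mol H = 2 × 0.1783 g H₂O ÷ 18.015 g/mol = 0.019795 mol
Divide by the smallest (0.010993 mol): C 1.000, H 1.801
Multiplying each by 5 gives whole numbers: C 5.00, H 9.00
Empirical formula: C5H9
Empirical-formula mass = 69.13 g/mol; 138 ÷ 69.13 ≈ 2, so the molecular formula is C10H18.

C10H18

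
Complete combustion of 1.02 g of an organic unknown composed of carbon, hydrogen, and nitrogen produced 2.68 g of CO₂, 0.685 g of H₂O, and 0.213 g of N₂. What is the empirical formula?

C4H5N

mol C = 2.68 g CO₂ ÷ 44.009 g/mol = 0.06090 mol
mol H = 2 × 0.685 g H₂O ÷ 18.015 g/mol = 0.07605 mol
mol N = 2 × 0.213 g N₂ ÷ 28.014 g/mol = 0.01521 mol
Divide by the smallest (0.01521 mol): C 4.005, H 5.001, N 1.000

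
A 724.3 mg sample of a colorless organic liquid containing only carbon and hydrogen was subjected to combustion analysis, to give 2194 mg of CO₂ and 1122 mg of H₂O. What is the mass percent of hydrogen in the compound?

mol C = 2.194 g CO₂ ÷ 44.009 g/mol = 0.049853 mol
mol H = 2 × 1.122 g H₂O ÷ 18.015 g/mol = 0.12456 mol
mass % H = 0.12556 g ÷ 0.7243 g × 100%

17.34%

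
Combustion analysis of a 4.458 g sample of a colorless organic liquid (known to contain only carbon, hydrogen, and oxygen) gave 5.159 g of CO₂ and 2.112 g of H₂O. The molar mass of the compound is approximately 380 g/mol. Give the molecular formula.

C10H20O15

mol C = 5.159 g CO₂ ÷ 44.009 g/mol = 0.11723 mol
mol H = 2 × 2.112 g H₂O ÷ 18.015 g/mol = 0.23447 mol
mass O = 4.458 − (1.4080 + 0.23635) = 2.8137 g → mol O = 2.8137 ÷ 15.999 = 0.17586 mol
Divide by the smallest (0.11723 mol): C 1.000, H 2.000, O 1.500
Multiplying each by 2 gives whole numbers: C 2.00, H 4.00, O 3.00
Empirical formula: C2H4O3
Empirical-formula mass = 76.05 g/mol; 380 ÷ 76.05 ≈ 5, so the molecular formula is C10H20O15.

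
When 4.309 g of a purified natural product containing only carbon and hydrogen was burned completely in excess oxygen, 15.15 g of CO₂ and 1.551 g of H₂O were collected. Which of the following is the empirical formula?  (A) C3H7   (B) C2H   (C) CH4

(B) C2H

mol C = 15.15 g CO₂ ÷ 44.009 g/mol = 0.34425 mol
mol H = 2 × 1.551 g H₂O ÷ 18.015 g/mol = 0.17219 mol
Divide by the smallest (0.17219 mol): C 1.999, H 1.000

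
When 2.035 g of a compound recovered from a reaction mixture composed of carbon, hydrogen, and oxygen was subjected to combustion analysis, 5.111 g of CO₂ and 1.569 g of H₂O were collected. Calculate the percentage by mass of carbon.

68.55%

mol C = 5.111 g CO₂ ÷ 44.009 g/mol = 0.11614 mol
mol H = 2 × 1.569 g H₂O ÷ 18.015 g/mol = 0.17419 mol
mass O = 2.035 − (1.3949 + 0.17558) = 0.46452 g → mol O = 0.46452 ÷ 15.999 = 0.029034 mol
mass % C = 1.3949 g ÷ 2.035 g × 100%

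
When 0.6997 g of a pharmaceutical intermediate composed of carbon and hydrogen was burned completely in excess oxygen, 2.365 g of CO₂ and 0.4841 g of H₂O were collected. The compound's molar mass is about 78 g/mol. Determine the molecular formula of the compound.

mol C = 2.365 g CO₂ ÷ 44.009 g/mol = 0.053739 mol
mol H = 2 × 0.4841 g H₂O ÷ 18.015 g/mol = 0.053744 mol
Divide by the smallest (0.053739 mol): C 1.000, H 1.000
Empirical formula: CH
Empirical-formula mass = 13.02 g/mol; 78 ÷ 13.02 ≈ 6, so the molecular formula is C6H6.

C6H6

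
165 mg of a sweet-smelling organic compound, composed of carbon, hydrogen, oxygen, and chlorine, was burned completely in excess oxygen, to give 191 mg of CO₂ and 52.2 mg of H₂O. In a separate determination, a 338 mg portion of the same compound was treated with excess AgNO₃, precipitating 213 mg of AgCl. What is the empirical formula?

mol C = 0.191 g CO₂ ÷ 44.009 g/mol = 0.004340 mol
mol H = 2 × 0.0522 g H₂O ÷ 18.015 g/mol = 0.005795 mol
From the AgCl data: mol Cl per gram of compound = (0.213 ÷ 143.318) ÷ 0.338 = 0.004397 mol/g, so in the 0.165 g combustion sample mol Cl = 0.0007255 mol
mass O = 0.165 − (0.05213 + 0.005842 + 0.02572) = 0.08131 g → mol O = 0.08131 ÷ 15.999 = 0.005082 mol
Divide by the smallest (0.0007255 mol): C 5.982, H 7.988, Cl 1.000, O 7.005

C6H8ClO7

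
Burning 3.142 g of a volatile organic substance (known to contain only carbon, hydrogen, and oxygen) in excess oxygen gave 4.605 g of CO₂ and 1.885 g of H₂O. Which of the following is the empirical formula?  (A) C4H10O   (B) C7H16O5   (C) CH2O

(C) CH2O

mol C = 4.605 g CO₂ ÷ 44.009 g/mol = 0.10464 mol
mol H = 2 × 1.885 g H₂O ÷ 18.015 g/mol = 0.20927 mol
mass O = 3.142 − (1.2568 + 0.21094) = 1.6743 g → mol O = 1.6743 ÷ 15.999 = 0.10465 mol
Divide by the smallest (0.10464 mol): C 1.000, H 2.000, O 1.000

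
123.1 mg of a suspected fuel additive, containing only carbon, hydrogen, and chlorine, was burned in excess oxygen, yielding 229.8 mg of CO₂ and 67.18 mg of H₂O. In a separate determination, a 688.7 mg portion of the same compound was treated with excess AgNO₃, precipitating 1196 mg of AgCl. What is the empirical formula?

C7H10Cl2

mol C = 0.2298 g CO₂ ÷ 44.009 g/mol = 0.0052217 mol
mol H = 2 × 0.06718 g H₂O ÷ 18.015 g/mol = 0.0074582 mol
From the AgCl data: mol Cl per gram of compound = (1.196 ÷ 143.318) ÷ 0.6887 = 0.012117 mol/g, so in the 0.1231 g combustion sample mol Cl = 0.0014916 mol
Divide by the smallest (0.0014916 mol): C 3.501, H 5.000, Cl 1.000
Multiplying each by 2 gives whole numbers: C 7.00, H 10.00, Cl 2.00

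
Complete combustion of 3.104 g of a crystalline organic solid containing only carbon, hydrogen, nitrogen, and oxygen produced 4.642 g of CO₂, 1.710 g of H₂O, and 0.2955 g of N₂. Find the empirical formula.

C5H9NO4

mol C = 4.642 g CO₂ ÷ 44.009 g/mol = 0.10548 mol
mol H = 2 × 1.710 g H₂O ÷ 18.015 g/mol = 0.18984 mol
mol N = 2 × 0.2955 g N₂ ÷ 28.014 g/mol = 0.021097 mol
mass O = 3.104 − (1.2669 + 0.19136 + 0.29550) = 1.3502 g → mol O = 1.3502 ÷ 15.999 = 0.084395 mol
Divide by the smallest (0.021097 mol): C 5.000, H 8.999, N 1.000, O 4.000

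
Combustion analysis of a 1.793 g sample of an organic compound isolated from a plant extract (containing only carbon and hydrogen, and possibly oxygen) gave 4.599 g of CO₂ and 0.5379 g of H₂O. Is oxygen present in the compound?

mol C = 4.599 g CO₂ ÷ 44.009 g/mol = 0.10450 mol
mol H = 2 × 0.5379 g H₂O ÷ 18.015 g/mol = 0.059717 mol
C and H account for only 1.3154 g of the 1.793 g sample; the remaining 0.47764 g must be oxygen.

yes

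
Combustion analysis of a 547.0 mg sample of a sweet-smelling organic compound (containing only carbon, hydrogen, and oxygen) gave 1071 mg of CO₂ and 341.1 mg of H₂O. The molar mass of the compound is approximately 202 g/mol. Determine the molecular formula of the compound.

C9H14O5

mol C = 1.071 g CO₂ ÷ 44.009 g/mol = 0.024336 mol
mol H = 2 × 0.3411 g H₂O ÷ 18.015 g/mol = 0.037868 mol
mass O = 0.5470 − (0.29230 + 0.038171) = 0.21653 g → mol O = 0.21653 ÷ 15.999 = 0.013534 mol
Divide by the smallest (0.013534 mol): C 1.798, H 2.798, O 1.000
Multiplying each by 5 gives whole numbers: C 8.99, H 13.99, O 5.00
Empirical formula: C9H14O5
Empirical-formula mass = 202.21 g/mol; 202 ÷ 202.21 ≈ 1, so the molecular formula is C9H14O5.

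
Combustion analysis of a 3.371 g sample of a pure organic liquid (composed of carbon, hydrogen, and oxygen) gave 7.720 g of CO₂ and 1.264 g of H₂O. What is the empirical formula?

C5H4O2

mol C = 7.720 g CO₂ ÷ 44.009 g/mol = 0.17542 mol
mol H = 2 × 1.264 g H₂O ÷ 18.015 g/mol = 0.14033 mol
mass O = 3.371 − (2.1070 + 0.14145) = 1.1226 g → mol O = 1.1226 ÷ 15.999 = 0.070167 mol
Divide by the smallest (0.070167 mol): C 2.500, H 2.000, O 1.000
Multiplying each by 2 gives whole numbers: C 5.00, H 4.00, O 2.00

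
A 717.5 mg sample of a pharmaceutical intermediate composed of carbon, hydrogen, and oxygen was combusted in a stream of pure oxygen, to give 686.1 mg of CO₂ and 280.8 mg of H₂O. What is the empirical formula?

mol C = 0.6861 g CO₂ ÷ 44.009 g/mol = 0.015590 mol
mol H = 2 × 0.2808 g H₂O ÷ 18.015 g/mol = 0.031174 mol
mass O = 0.7175 − (0.18725 + 0.031423) = 0.49883 g → mol O = 0.49883 ÷ 15.999 = 0.031179 mol
Divide by the smallest (0.015590 mol): C 1.000, H 2.000, O 2.000

CH2O2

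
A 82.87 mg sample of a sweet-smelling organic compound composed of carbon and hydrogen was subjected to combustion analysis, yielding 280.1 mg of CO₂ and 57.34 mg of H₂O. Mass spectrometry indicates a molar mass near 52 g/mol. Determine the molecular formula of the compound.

C4H4

mol C = 0.2801 g CO₂ ÷ 44.009 g/mol = 0.0063646 mol
mol H = 2 × 0.05734 g H₂O ÷ 18.015 g/mol = 0.0063658 mol
Divide by the smallest (0.0063646 mol): C 1.000, H 1.000
Empirical formula: CH
Empirical-formula mass = 13.02 g/mol; 52 ÷ 13.02 ≈ 4, so the molecular formula is C4H4.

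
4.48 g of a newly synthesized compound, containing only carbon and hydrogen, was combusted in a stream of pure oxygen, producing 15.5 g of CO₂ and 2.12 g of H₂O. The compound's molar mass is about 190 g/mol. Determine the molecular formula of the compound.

C15H10

mol C = 15.5 g CO₂ ÷ 44.009 g/mol = 0.3522 mol
mol H = 2 × 2.12 g H₂O ÷ 18.015 g/mol = 0.2354 mol
Divide by the smallest (0.2354 mol): C 1.496, H 1.000
Multiplying each by 2 gives whole numbers: C 2.99, H 2.00
Empirical formula: C3H2
Empirical-formula mass = 38.05 g/mol; 190 ÷ 38.05 ≈ 5, so the molecular formula is C15H10.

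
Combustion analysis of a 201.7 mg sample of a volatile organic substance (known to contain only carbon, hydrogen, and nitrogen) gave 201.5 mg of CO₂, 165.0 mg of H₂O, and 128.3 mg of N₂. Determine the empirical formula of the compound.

CH4N2

mol C = 0.2015 g CO₂ ÷ 44.009 g/mol = 0.0045786 mol
mol H = 2 × 0.1650 g H₂O ÷ 18.015 g/mol = 0.018318 mol
mol N = 2 × 0.1283 g N₂ ÷ 28.014 g/mol = 0.0091597 mol
Divide by the smallest (0.0045786 mol): C 1.000, H 4.001, N 2.001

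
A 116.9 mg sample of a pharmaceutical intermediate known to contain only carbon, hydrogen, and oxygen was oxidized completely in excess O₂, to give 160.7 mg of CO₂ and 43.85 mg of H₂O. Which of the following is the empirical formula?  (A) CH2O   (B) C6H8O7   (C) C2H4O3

mol C = 0.1607 g CO₂ ÷ 44.009 g/mol = 0.0036515 mol
mol H = 2 × 0.04385 g H₂O ÷ 18.015 g/mol = 0.0048682 mol
mass O = 0.1169 − (0.043858 + 0.0049071) = 0.068134 g → mol O = 0.068134 ÷ 15.999 = 0.0042587 mol
Divide by the smallest (0.0036515 mol): C 1.000, H 1.333, O 1.166
Multiplying each by 6 gives whole numbers: C 6.00, H 8.00, O 7.00

(B) C6H8O7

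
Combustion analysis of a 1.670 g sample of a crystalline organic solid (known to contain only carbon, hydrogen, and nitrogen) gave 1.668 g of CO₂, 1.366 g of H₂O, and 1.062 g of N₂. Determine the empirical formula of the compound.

CH4N2

mol C = 1.668 g CO₂ ÷ 44.009 g/mol = 0.037901 mol
mol H = 2 × 1.366 g H₂O ÷ 18.015 g/mol = 0.15165 mol
mol N = 2 × 1.062 g N₂ ÷ 28.014 g/mol = 0.075819 mol
Divide by the smallest (0.037901 mol): C 1.000, H 4.001, N 2.000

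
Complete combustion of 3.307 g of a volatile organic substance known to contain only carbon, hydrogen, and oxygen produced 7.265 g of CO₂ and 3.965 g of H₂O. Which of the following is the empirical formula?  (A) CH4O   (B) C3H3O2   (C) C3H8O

(C) C3H8O

mol C = 7.265 g CO₂ ÷ 44.009 g/mol = 0.16508 mol
mol H = 2 × 3.965 g H₂O ÷ 18.015 g/mol = 0.44019 mol
mass O = 3.307 − (1.9828 + 0.44371) = 0.88052 g → mol O = 0.88052 ÷ 15.999 = 0.055036 mol
Divide by the smallest (0.055036 mol): C 3.000, H 7.998, O 1.000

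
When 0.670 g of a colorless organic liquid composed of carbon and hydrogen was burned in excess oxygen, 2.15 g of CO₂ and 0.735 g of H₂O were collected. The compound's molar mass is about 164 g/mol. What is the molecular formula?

mol C = 2.15 g CO₂ ÷ 44.009 g/mol = 0.04885 mol
mol H = 2 × 0.735 g H₂O ÷ 18.015 g/mol = 0.08160 mol
Divide by the smallest (0.04885 mol): C 1.000, H 1.670
Multiplying each by 3 gives whole numbers: C 3.00, H 5.01
Empirical formula: C3H5
Empirical-formula mass = 41.07 g/mol; 164 ÷ 41.07 ≈ 4, so the molecular formula is C12H20.

C12H20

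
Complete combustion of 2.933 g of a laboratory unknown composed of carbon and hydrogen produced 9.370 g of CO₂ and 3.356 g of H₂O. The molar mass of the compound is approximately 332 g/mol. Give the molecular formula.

C24H42

mol C = 9.370 g CO₂ ÷ 44.009 g/mol = 0.21291 mol
mol H = 2 × 3.356 g H₂O ÷ 18.015 g/mol = 0.37258 mol
Divide by the smallest (0.21291 mol): C 1.000, H 1.750
Multiplying each by 4 gives whole numbers: C 4.00, H 7.00
Empirical formula: C4H7
Empirical-formula mass = 55.10 g/mol; 332 ÷ 55.10 ≈ 6, so the molecular formula is C24H42.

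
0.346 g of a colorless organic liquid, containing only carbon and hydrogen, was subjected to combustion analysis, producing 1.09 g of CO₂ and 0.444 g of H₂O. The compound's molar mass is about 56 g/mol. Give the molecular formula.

mol C = 1.09 g CO₂ ÷ 44.009 g/mol = 0.02477 mol
mol H = 2 × 0.444 g H₂O ÷ 18.015 g/mol = 0.04929 mol
Divide by the smallest (0.02477 mol): C 1.000, H 1.990
Empirical formula: CH2
Empirical-formula mass = 14.03 g/mol; 56 ÷ 14.03 ≈ 4, so the molecular formula is C4H8.

C4H8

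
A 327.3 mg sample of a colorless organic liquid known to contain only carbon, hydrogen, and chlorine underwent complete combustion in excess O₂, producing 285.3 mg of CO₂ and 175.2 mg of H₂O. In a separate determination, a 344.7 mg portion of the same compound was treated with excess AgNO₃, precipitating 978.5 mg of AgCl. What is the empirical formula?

mol C = 0.2853 g CO₂ ÷ 44.009 g/mol = 0.0064828 mol
mol H = 2 × 0.1752 g H₂O ÷ 18.015 g/mol = 0.019450 mol
From the AgCl data: mol Cl per gram of compound = (0.9785 ÷ 143.318) ÷ 0.3447 = 0.019807 mol/g, so in the 0.3273 g combustion sample mol Cl = 0.0064828 mol
Divide by the smallest (0.0064828 mol): C 1.000, H 3.000, Cl 1.000

CH3Cl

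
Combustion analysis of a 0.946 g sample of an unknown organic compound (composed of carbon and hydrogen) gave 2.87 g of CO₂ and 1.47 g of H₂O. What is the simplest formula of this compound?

mol C = 2.87 g CO₂ ÷ 44.009 g/mol = 0.06521 mol
mol H = 2 × 1.47 g H₂O ÷ 18.015 g/mol = 0.1632 mol
Divide by the smallest (0.06521 mol): C 1.000, H 2.502
Multiplying each by 2 gives whole numbers: C 2.00, H 5.00

C2H5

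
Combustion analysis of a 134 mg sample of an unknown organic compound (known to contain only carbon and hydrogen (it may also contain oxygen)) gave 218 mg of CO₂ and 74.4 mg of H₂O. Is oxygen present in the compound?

yes

mol C = 0.218 g CO₂ ÷ 44.009 g/mol = 0.004954 mol
mol H = 2 × 0.0744 g H₂O ÷ 18.015 g/mol = 0.008260 mol
C and H account for only 0.06782 g of the 0.134 g sample; the remaining 0.06618 g must be oxygen.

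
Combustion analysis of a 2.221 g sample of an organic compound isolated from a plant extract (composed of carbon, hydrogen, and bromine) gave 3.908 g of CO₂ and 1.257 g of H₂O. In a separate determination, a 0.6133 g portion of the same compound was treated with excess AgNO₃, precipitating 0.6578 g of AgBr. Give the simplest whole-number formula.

mol C = 3.908 g CO₂ ÷ 44.009 g/mol = 0.088800 mol
mol H = 2 × 1.257 g H₂O ÷ 18.015 g/mol = 0.13955 mol
From the AgBr data: mol Br per gram of compound = (0.6578 ÷ 187.772) ÷ 0.6133 = 0.0057120 mol/g, so in the 2.221 g combustion sample mol Br = 0.012686 mol
Divide by the smallest (0.012686 mol): C 7.000, H 11.000, Br 1.000

C7H11Br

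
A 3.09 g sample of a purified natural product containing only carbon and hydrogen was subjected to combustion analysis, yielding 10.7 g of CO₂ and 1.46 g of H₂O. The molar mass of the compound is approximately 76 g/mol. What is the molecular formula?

C6H4

mol C = 10.7 g CO₂ ÷ 44.009 g/mol = 0.2431 mol
mol H = 2 × 1.46 g H₂O ÷ 18.015 g/mol = 0.1621 mol
Divide by the smallest (0.1621 mol): C 1.500, H 1.000
Multiplying each by 2 gives whole numbers: C 3.00, H 2.00
Empirical formula: C3H2
Empirical-formula mass = 38.05 g/mol; 76 ÷ 38.05 ≈ 2, so the molecular formula is C6H4.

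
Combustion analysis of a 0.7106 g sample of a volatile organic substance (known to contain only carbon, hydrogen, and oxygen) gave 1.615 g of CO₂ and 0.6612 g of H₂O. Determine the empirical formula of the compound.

C3H6O

mol C = 1.615 g CO₂ ÷ 44.009 g/mol = 0.036697 mol
mol H = 2 × 0.6612 g H₂O ÷ 18.015 g/mol = 0.073405 mol
mass O = 0.7106 − (0.44077 + 0.073993) = 0.19584 g → mol O = 0.19584 ÷ 15.999 = 0.012241 mol
Divide by the smallest (0.012241 mol): C 2.998, H 5.997, O 1.000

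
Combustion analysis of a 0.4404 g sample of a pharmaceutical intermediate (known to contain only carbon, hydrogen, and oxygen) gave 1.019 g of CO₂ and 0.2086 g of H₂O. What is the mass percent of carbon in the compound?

63.15%

mol C = 1.019 g CO₂ ÷ 44.009 g/mol = 0.023154 mol
mol H = 2 × 0.2086 g H₂O ÷ 18.015 g/mol = 0.023158 mol
mass O = 0.4404 − (0.27811 + 0.023344) = 0.13895 g → mol O = 0.13895 ÷ 15.999 = 0.0086849 mol
mass % C = 0.27811 g ÷ 0.4404 g × 100%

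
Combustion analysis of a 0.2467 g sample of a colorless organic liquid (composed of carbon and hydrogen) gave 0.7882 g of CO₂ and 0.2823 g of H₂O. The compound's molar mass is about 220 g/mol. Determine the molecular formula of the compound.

mol C = 0.7882 g CO₂ ÷ 44.009 g/mol = 0.017910 mol
mol H = 2 × 0.2823 g H₂O ÷ 18.015 g/mol = 0.031341 mol
Divide by the smallest (0.017910 mol): C 1.000, H 1.750
Multiplying each by 4 gives whole numbers: C 4.00, H 7.00
Empirical formula: C4H7
Empirical-formula mass = 55.10 g/mol; 220 ÷ 55.10 ≈ 4, so the molecular formula is C16H28.

C16H28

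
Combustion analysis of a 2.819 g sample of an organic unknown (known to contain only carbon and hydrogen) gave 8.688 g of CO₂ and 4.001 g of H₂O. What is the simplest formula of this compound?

C4H9

mol C = 8.688 g CO₂ ÷ 44.009 g/mol = 0.19741 mol
mol H = 2 × 4.001 g H₂O ÷ 18.015 g/mol = 0.44419 mol
Divide by the smallest (0.19741 mol): C 1.000, H 2.250
Multiplying each by 4 gives whole numbers: C 4.00, H 9.00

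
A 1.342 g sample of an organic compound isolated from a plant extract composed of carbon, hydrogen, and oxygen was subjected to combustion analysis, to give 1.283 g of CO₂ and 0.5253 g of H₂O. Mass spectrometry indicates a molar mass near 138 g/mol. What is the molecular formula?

C3H6O6

mol C = 1.283 g CO₂ ÷ 44.009 g/mol = 0.029153 mol
mol H = 2 × 0.5253 g H₂O ÷ 18.015 g/mol = 0.058318 mol
mass O = 1.342 − (0.35016 + 0.058785) = 0.93306 g → mol O = 0.93306 ÷ 15.999 = 0.058320 mol
Divide by the smallest (0.029153 mol): C 1.000, H 2.000, O 2.000
Empirical formula: CH2O2
Empirical-formula mass = 46.02 g/mol; 138 ÷ 46.02 ≈ 3, so the molecular formula is C3H6O6.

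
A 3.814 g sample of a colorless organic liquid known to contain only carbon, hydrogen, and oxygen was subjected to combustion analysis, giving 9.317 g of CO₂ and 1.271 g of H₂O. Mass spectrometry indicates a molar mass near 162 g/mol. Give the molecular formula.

mol C = 9.317 g CO₂ ÷ 44.009 g/mol = 0.21171 mol
mol H = 2 × 1.271 g H₂O ÷ 18.015 g/mol = 0.14110 mol
mass O = 3.814 − (2.5428 + 0.14223) = 1.1290 g → mol O = 1.1290 ÷ 15.999 = 0.070564 mol
Divide by the smallest (0.070564 mol): C 3.000, H 2.000, O 1.000
Empirical formula: C3H2O
Empirical-formula mass = 54.05 g/mol; 162 ÷ 54.05 ≈ 3, so the molecular formula is C9H6O3.

C9H6O3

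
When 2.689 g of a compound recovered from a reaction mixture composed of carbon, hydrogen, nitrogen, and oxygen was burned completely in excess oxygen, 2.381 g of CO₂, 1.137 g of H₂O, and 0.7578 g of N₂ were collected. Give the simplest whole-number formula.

C3H7N3O4

mol C = 2.381 g CO₂ ÷ 44.009 g/mol = 0.054103 mol
mol H = 2 × 1.137 g H₂O ÷ 18.015 g/mol = 0.12623 mol
mol N = 2 × 0.7578 g N₂ ÷ 28.014 g/mol = 0.054102 mol
mass O = 2.689 − (0.64983 + 0.12724 + 0.75780) = 1.1541 g → mol O = 1.1541 ÷ 15.999 = 0.072138 mol
Divide by the smallest (0.054102 mol): C 1.000, H 2.333, N 1.000, O 1.333
Multiplying each by 3 gives whole numbers: C 3.00, H 7.00, N 3.00, O 4.00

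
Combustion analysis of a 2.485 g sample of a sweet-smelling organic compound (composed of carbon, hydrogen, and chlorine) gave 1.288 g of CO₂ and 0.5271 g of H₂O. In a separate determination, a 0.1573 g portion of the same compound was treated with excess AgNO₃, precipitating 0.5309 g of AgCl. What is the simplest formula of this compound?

mol C = 1.288 g CO₂ ÷ 44.009 g/mol = 0.029267 mol
mol H = 2 × 0.5271 g H₂O ÷ 18.015 g/mol = 0.058518 mol
From the AgCl data: mol Cl per gram of compound = (0.5309 ÷ 143.318) ÷ 0.1573 = 0.023550 mol/g, so in the 2.485 g combustion sample mol Cl = 0.058521 mol
Divide by the smallest (0.029267 mol): C 1.000, H 1.999, Cl 2.000

CH2Cl2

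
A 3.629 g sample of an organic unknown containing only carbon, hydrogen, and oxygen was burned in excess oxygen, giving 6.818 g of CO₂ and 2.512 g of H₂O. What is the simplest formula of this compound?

mol C = 6.818 g CO₂ ÷ 44.009 g/mol = 0.15492 mol
mol H = 2 × 2.512 g H₂O ÷ 18.015 g/mol = 0.27888 mol
mass O = 3.629 − (1.8608 + 0.28111) = 1.4871 g → mol O = 1.4871 ÷ 15.999 = 0.092950 mol
Divide by the smallest (0.092950 mol): C 1.667, H 3.000, O 1.000
Multiplying each by 3 gives whole numbers: C 5.00, H 9.00, O 3.00

C5H9O3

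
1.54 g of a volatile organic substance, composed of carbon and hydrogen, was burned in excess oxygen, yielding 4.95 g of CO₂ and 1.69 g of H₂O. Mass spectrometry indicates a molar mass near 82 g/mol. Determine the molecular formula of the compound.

mol C = 4.95 g CO₂ ÷ 44.009 g/mol = 0.1125 mol
mol H = 2 × 1.69 g H₂O ÷ 18.015 g/mol = 0.1876 mol
Divide by the smallest (0.1125 mol): C 1.000, H 1.668
Multiplying each by 3 gives whole numbers: C 3.00, H 5.00
Empirical formula: C3H5
Empirical-formula mass = 41.07 g/mol; 82 ÷ 41.07 ≈ 2, so the molecular formula is C6H10.

C6H10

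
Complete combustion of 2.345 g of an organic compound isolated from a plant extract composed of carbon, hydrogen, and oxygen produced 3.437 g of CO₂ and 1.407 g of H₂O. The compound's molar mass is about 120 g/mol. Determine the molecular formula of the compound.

C4H8O4

mol C = 3.437 g CO₂ ÷ 44.009 g/mol = 0.078098 mol
mol H = 2 × 1.407 g H₂O ÷ 18.015 g/mol = 0.15620 mol
mass O = 2.345 − (0.93803 + 0.15745) = 1.2495 g → mol O = 1.2495 ÷ 15.999 = 0.078100 mol
Divide by the smallest (0.078098 mol): C 1.000, H 2.000, O 1.000
Empirical formula: CH2O
Empirical-formula mass = 30.03 g/mol; 120 ÷ 30.03 ≈ 4, so the molecular formula is C4H8O4.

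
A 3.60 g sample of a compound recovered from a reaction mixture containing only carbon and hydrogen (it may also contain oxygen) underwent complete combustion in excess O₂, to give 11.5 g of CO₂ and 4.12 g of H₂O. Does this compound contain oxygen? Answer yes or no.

mol C = 11.5 g CO₂ ÷ 44.009 g/mol = 0.2613 mol
mol H = 2 × 4.12 g H₂O ÷ 18.015 g/mol = 0.4574 mol
C and H together account for 3.600 g — essentially the entire 3.60 g sample — so the compound contains no oxygen.

no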